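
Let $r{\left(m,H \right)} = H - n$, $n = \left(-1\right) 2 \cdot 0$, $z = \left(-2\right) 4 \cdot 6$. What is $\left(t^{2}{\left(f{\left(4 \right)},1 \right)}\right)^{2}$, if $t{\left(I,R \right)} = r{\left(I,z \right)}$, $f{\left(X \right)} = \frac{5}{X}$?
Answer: $5308416$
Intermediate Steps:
$z = -48$ ($z = \left(-8\right) 6 = -48$)
$n = 0$ ($n = \left(-2\right) 0 = 0$)
$r{\left(m,H \right)} = H$ ($r{\left(m,H \right)} = H - 0 = H + 0 = H$)
$t{\left(I,R \right)} = -48$
$\left(t^{2}{\left(f{\left(4 \right)},1 \right)}\right)^{2} = \left(\left(-48\right)^{2}\right)^{2} = 2304^{2} = 5308416$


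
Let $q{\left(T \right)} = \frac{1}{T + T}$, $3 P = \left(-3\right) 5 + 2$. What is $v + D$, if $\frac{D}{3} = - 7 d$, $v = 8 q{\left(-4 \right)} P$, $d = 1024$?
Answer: $- \frac{64499}{3} \approx -21500.0$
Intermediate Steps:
$P = - \frac{13}{3}$ ($P = \frac{\left(-3\right) 5 + 2}{3} = \frac{-15 + 2}{3} = \frac{1}{3} \left(-13\right) = - \frac{13}{3} \approx -4.3333$)
$q{\left(T \right)} = \frac{1}{2 T}$
$v = \frac{13}{3}$ ($v = 8 \frac{1}{2 \left(-4\right)} \left(- \frac{13}{3}\right) = 8 \cdot \frac{1}{2} \left(- \frac{1}{4}\right) \left(- \frac{13}{3}\right) = 8 \left(- \frac{1}{8}\right) \left(- \frac{13}{3}\right) = \left(-1\right) \left(- \frac{13}{3}\right) = \frac{13}{3} \approx 4.3333$)
$D = -21504$ ($D = 3 \left(\left(-7\right) 1024\right) = 3 \left(-7168\right) = -21504$)
$v + D = \frac{13}{3} - 21504 = - \frac{64499}{3}$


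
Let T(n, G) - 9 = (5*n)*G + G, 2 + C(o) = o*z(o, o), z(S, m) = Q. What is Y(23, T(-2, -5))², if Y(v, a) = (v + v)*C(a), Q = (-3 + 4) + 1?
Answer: 23775376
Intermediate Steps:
Q = 2 (Q = 1 + 1 = 2)
z(S, m) = 2
C(o) = -2 + 2*o (C(o) = -2 + o*2 = -2 + 2*o)
T(n, G) = 9 + G + 5*G*n (T(n, G) = 9 + ((5*n)*G + G) = 9 + (5*G*n + G) = 9 + (G + 5*G*n) = 9 + G + 5*G*n)
Y(v, a) = 2*v*(-2 + 2*a) (Y(v, a) = (v + v)*(-2 + 2*a) = (2*v)*(-2 + 2*a) = 2*v*(-2 + 2*a))
Y(23, T(-2, -5))² = (4*23*(-1 + (9 - 5 + 5*(-5)*(-2))))² = (4*23*(-1 + (9 - 5 + 50)))² = (4*23*(-1 + 54))² = (4*23*53)² = 4876² = 23775376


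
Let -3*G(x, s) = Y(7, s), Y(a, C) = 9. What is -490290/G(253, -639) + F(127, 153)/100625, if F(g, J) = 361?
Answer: 16445144111/100625 ≈ 1.6343e+5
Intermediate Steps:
G(x, s) = -3 (G(x, s) = -⅓*9 = -3)
-490290/G(253, -639) + F(127, 153)/100625 = -490290/(-3) + 361/100625 = -490290*(-⅓) + 361*(1/100625) = 163430 + 361/100625 = 16445144111/100625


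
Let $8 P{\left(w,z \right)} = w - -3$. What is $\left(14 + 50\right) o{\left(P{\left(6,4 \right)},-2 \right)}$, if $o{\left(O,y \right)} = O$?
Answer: $72$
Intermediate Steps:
$P{\left(w,z \right)} = \frac{3}{8} + \frac{w}{8}$ ($P{\left(w,z \right)} = \frac{w - -3}{8} = \frac{w + 3}{8} = \frac{3 + w}{8} = \frac{3}{8} + \frac{w}{8}$)
$\left(14 + 50\right) o{\left(P{\left(6,4 \right)},-2 \right)} = \left(14 + 50\right) \left(\frac{3}{8} + \frac{1}{8} \cdot 6\right) = 64 \left(\frac{3}{8} + \frac{3}{4}\right) = 64 \cdot \frac{9}{8} = 72$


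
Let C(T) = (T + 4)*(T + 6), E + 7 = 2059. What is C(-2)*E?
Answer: 16416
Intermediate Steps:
E = 2052 (E = -7 + 2059 = 2052)
C(T) = (4 + T)*(6 + T)
C(-2)*E = (24 + (-2)**2 + 10*(-2))*2052 = (24 + 4 - 20)*2052 = 8*2052 = 16416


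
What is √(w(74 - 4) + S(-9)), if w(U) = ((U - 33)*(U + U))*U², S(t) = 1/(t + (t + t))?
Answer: √2055941997/9 ≈ 5038.1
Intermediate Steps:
S(t) = 1/(3*t) (S(t) = 1/(t + 2*t) = 1/(3*t))
w(U) = 2*U³*(-33 + U) (w(U) = ((-33 + U)*(2*U))*U² = (2*U*(-33 + U))*U² = 2*U³*(-33 + U))
√(w(74 - 4) + S(-9)) = √(2*(74 - 4)³*(-33 + (74 - 4)) + (⅓)/(-9)) = √(2*70³*(-33 + 70) + (⅓)*(-⅑)) = √(2*343000*37 - 1/27) = √(25382000 - 1/27) = √(685313999/27) = √2055941997/9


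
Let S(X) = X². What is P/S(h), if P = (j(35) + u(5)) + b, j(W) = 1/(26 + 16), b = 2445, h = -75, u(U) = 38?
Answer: 104287/236250 ≈ 0.44143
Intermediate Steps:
j(W) = 1/42
P = 104287/42 (P = (1/42 + 38) + 2445 = 1597/42 + 2445 = 104287/42 ≈ 2483.0)
P/S(h) = 104287/(42*((-75)²)) = (104287/42)/5625 = (104287/42)*(1/5625) = 104287/236250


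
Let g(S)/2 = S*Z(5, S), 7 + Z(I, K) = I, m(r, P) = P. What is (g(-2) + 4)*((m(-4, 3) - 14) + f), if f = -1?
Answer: -144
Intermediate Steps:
Z(I, K) = -7 + I
g(S) = -4*S (g(S) = 2*(S*(-7 + 5)) = 2*(S*(-2)) = 2*(-2*S) = -4*S)
(g(-2) + 4)*((m(-4, 3) - 14) + f) = (-4*(-2) + 4)*((3 - 14) - 1) = (8 + 4)*(-11 - 1) = 12*(-12) = -144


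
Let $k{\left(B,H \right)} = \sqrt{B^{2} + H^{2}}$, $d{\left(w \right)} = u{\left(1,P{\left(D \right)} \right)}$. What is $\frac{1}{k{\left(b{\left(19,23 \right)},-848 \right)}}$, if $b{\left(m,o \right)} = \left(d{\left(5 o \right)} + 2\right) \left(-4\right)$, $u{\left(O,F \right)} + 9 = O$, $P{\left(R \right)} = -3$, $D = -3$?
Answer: $\frac{\sqrt{11245}}{89960} \approx 0.0011788$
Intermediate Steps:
$u{\left(O,F \right)} = -9 + O$
$d{\left(w \right)} = -8$ ($d{\left(w \right)} = -9 + 1 = -8$)
$b{\left(m,o \right)} = 24$ ($b{\left(m,o \right)} = \left(-8 + 2\right) \left(-4\right) = \left(-6\right) \left(-4\right) = 24$)
$\frac{1}{k{\left(b{\left(19,23 \right)},-848 \right)}} = \frac{1}{\sqrt{24^{2} + \left(-848\right)^{2}}} = \frac{1}{\sqrt{576 + 719104}} = \frac{1}{\sqrt{719680}} = \frac{1}{8 \sqrt{11245}} = \frac{\sqrt{11245}}{89960}$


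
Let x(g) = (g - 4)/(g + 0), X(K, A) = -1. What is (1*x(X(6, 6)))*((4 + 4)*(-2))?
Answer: -80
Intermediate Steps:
x(g) = (-4 + g)/g
(1*x(X(6, 6)))*((4 + 4)*(-2)) = (1*((-4 - 1)/(-1)))*((4 + 4)*(-2)) = (1*(-1*(-5)))*(8*(-2)) = (1*5)*(-16) = 5*(-16) = -80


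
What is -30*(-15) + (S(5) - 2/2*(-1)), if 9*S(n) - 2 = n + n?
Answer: 1357/3 ≈ 452.33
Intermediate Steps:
S(n) = 2/9 + 2*n/9 (S(n) = 2/9 + (n + n)/9 = 2/9 + (2*n)/9 = 2/9 + 2*n/9)
-30*(-15) + (S(5) - 2/2*(-1)) = -30*(-15) + ((2/9 + (2/9)*5) - 2/2*(-1)) = 450 + ((2/9 + 10/9) - 2*1/2*(-1)) = 450 + (4/3 - 1*(-1)) = 450 + (4/3 + 1) = 450 + 7/3 = 1357/3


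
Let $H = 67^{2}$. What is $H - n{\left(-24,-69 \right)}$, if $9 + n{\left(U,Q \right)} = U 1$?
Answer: $4522$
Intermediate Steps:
$n{\left(U,Q \right)} = -9 + U$ ($n{\left(U,Q \right)} = -9 + U 1 = -9 + U$)
$H = 4489$
$H - n{\left(-24,-69 \right)} = 4489 - \left(-9 - 24\right) = 4489 - -33 = 4489 + 33 = 4522$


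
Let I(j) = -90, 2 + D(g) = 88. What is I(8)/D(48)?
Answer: -45/43 ≈ -1.0465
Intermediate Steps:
D(g) = 86 (D(g) = -2 + 88 = 86)
I(8)/D(48) = -90/86 = -90*1/86 = -45/43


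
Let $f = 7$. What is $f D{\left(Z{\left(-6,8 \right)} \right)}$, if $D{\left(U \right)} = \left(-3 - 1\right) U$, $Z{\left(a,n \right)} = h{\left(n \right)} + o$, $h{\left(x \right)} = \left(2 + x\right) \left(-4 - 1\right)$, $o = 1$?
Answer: $1372$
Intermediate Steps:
$h{\left(x \right)} = -10 - 5 x$ ($h{\left(x \right)} = \left(2 + x\right) \left(-5\right) = -10 - 5 x$)
$Z{\left(a,n \right)} = -9 - 5 n$ ($Z{\left(a,n \right)} = \left(-10 - 5 n\right) + 1 = -9 - 5 n$)
$D{\left(U \right)} = - 4 U$
$f D{\left(Z{\left(-6,8 \right)} \right)} = 7 \left(- 4 \left(-9 - 40\right)\right) = 7 \left(\left(-4\right) \left(-49\right)\right) = 7 \cdot 196 = 1372$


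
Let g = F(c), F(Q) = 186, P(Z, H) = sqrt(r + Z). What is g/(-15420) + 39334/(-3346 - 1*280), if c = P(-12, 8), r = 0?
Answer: -50600393/4659410 ≈ -10.860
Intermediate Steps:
P(Z, H) = sqrt(Z) (P(Z, H) = sqrt(0 + Z) = sqrt(Z))
c = 2*I*sqrt(3) (c = sqrt(-12) = 2*I*sqrt(3) ≈ 3.4641*I)
g = 186
g/(-15420) + 39334/(-3346 - 1*280) = 186/(-15420) + 39334/(-3346 - 1*280) = 186*(-1/15420) + 39334/(-3346 - 280) = -31/2570 + 39334/(-3626) = -31/2570 + 39334*(-1/3626) = -31/2570 - 19667/1813 = -50600393/4659410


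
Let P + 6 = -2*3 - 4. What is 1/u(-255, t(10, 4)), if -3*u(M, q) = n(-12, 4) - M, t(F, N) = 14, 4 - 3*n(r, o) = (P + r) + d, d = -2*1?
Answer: -9/799 ≈ -0.011264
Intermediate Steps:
d = -2
P = -16 (P = -6 + (-2*3 - 4) = -6 + (-6 - 4) = -6 - 10 = -16)
n(r, o) = 22/3 - r/3 (n(r, o) = 4/3 - ((-16 + r) - 2)/3 = 4/3 - (-18 + r)/3 = 4/3 + (6 - r/3) = 22/3 - r/3)
u(M, q) = -34/9 + M/3 (u(M, q) = -((22/3 - ⅓*(-12)) - M)/3 = -((22/3 + 4) - M)/3 = -(34/3 - M)/3 = -34/9 + M/3)
1/u(-255, t(10, 4)) = 1/(-34/9 + (⅓)*(-255)) = 1/(-34/9 - 85) = 1/(-799/9) = -9/799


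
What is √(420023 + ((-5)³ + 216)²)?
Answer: 4*√26769 ≈ 654.45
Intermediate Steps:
√(420023 + ((-5)³ + 216)²) = √(420023 + (-125 + 216)²) = √(420023 + 91²) = √(420023 + 8281) = √428304 = 4*√26769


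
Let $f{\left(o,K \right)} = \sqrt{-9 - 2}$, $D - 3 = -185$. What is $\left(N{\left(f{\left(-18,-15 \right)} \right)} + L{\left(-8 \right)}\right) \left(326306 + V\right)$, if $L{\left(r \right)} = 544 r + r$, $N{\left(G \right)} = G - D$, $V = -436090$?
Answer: $458677552 - 109784 i \sqrt{11} \approx 4.5868 \cdot 10^{8} - 3.6411 \cdot 10^{5} i$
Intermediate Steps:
$D = -182$ ($D = 3 - 185 = -182$)
$f{\left(o,K \right)} = i \sqrt{11}$ ($f{\left(o,K \right)} = \sqrt{-11} = i \sqrt{11}$)
$N{\left(G \right)} = 182 + G$ ($N{\left(G \right)} = G - -182 = G + 182 = 182 + G$)
$L{\left(r \right)} = 545 r$
$\left(N{\left(f{\left(-18,-15 \right)} \right)} + L{\left(-8 \right)}\right) \left(326306 + V\right) = \left(\left(182 + i \sqrt{11}\right) + 545 \left(-8\right)\right) \left(326306 - 436090\right) = \left(\left(182 + i \sqrt{11}\right) - 4360\right) \left(-109784\right) = \left(-4178 + i \sqrt{11}\right) \left(-109784\right) = 458677552 - 109784 i \sqrt{11}$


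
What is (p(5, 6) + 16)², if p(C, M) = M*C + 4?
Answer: 2500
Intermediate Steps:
p(C, M) = 4 + C*M (p(C, M) = C*M + 4 = 4 + C*M)
(p(5, 6) + 16)² = ((4 + 5*6) + 16)² = ((4 + 30) + 16)² = (34 + 16)² = 50² = 2500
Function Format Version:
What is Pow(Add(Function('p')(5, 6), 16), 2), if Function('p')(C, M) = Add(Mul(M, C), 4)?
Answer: 2500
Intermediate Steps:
Function('p')(C, M) = Add(4, Mul(C, M)) (Function('p')(C, M) = Add(Mul(C, M), 4) = Add(4, Mul(C, M)))
Pow(Add(Function('p')(5, 6), 16), 2) = Pow(Add(Add(4, Mul(5, 6)), 16), 2) = Pow(Add(Add(4, 30), 16), 2) = Pow(Add(34, 16), 2) = Pow(50, 2) = 2500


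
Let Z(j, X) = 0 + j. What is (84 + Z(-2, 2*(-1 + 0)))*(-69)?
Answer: -5658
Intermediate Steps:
Z(j, X) = j
(84 + Z(-2, 2*(-1 + 0)))*(-69) = (84 - 2)*(-69) = 82*(-69) = -5658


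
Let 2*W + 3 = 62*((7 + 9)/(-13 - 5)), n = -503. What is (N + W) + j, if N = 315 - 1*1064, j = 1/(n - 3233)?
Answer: -26161349/33624 ≈ -778.06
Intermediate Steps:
j = -1/3736 (j = 1/(-503 - 3233) = 1/(-3736) = -1/3736 ≈ -0.00026767)
W = -523/18 (W = -3/2 + (62*((7 + 9)/(-13 - 5)))/2 = -3/2 + (62*(16/(-18)))/2 = -3/2 + (62*(16*(-1/18)))/2 = -3/2 + (62*(-8/9))/2 = -3/2 + (½)*(-496/9) = -3/2 - 248/9 = -523/18 ≈ -29.056)
N = -749 (N = 315 - 1064 = -749)
(N + W) + j = (-749 - 523/18) - 1/3736 = -14005/18 - 1/3736 = -26161349/33624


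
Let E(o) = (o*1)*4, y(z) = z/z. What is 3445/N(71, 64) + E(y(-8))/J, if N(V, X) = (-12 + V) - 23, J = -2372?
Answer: 2042849/21348 ≈ 95.693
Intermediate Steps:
y(z) = 1
N(V, X) = -35 + V
E(o) = 4*o (E(o) = o*4 = 4*o)
3445/N(71, 64) + E(y(-8))/J = 3445/(-35 + 71) + (4*1)/(-2372) = 3445/36 + 4*(-1/2372) = 3445*(1/36) - 1/593 = 3445/36 - 1/593 = 2042849/21348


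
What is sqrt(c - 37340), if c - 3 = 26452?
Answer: I*sqrt(10885) ≈ 104.33*I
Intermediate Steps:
c = 26455 (c = 3 + 26452 = 26455)
sqrt(c - 37340) = sqrt(26455 - 37340) = sqrt(-10885) = I*sqrt(10885)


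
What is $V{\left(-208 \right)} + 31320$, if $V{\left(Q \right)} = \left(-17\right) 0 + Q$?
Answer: $31112$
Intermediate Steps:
$V{\left(Q \right)} = Q$ ($V{\left(Q \right)} = 0 + Q = Q$)
$V{\left(-208 \right)} + 31320 = -208 + 31320 = 31112$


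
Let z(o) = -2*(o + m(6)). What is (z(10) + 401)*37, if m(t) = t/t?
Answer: 14023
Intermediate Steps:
m(t) = 1
z(o) = -2 - 2*o (z(o) = -2*(o + 1) = -2*(1 + o) = -2 - 2*o)
(z(10) + 401)*37 = ((-2 - 2*10) + 401)*37 = ((-2 - 20) + 401)*37 = (-22 + 401)*37 = 379*37 = 14023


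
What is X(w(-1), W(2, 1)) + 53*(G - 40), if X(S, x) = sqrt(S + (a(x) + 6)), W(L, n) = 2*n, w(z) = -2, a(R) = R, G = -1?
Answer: -2173 + sqrt(6) ≈ -2170.6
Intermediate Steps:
X(S, x) = sqrt(6 + S + x) (X(S, x) = sqrt(S + (x + 6)) = sqrt(S + (6 + x)) = sqrt(6 + S + x))
X(w(-1), W(2, 1)) + 53*(G - 40) = sqrt(6 - 2 + 2*1) + 53*(-1 - 40) = sqrt(6 - 2 + 2) + 53*(-41) = sqrt(6) - 2173 = -2173 + sqrt(6)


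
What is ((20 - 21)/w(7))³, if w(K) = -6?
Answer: 1/216 ≈ 0.0046296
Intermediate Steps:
((20 - 21)/w(7))³ = ((20 - 21)/(-6))³ = (-1*(-⅙))³ = (⅙)³ = 1/216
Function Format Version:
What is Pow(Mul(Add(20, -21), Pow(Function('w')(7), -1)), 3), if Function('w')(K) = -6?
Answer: Rational(1, 216) ≈ 0.0046296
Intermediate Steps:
Pow(Mul(Add(20, -21), Pow(Function('w')(7), -1)), 3) = Pow(Mul(Add(20, -21), Pow(-6, -1)), 3) = Pow(Mul(-1, Rational(-1, 6)), 3) = Pow(Rational(1, 6), 3) = Rational(1, 216)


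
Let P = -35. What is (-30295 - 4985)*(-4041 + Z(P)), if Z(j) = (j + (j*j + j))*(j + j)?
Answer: 2994954480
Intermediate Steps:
Z(j) = 2*j*(j² + 2*j) (Z(j) = (j + (j² + j))*(2*j) = (j + (j + j²))*(2*j) = (j² + 2*j)*(2*j) = 2*j*(j² + 2*j))
(-30295 - 4985)*(-4041 + Z(P)) = (-30295 - 4985)*(-4041 + 2*(-35)²*(2 - 35)) = -35280*(-4041 + 2*1225*(-33)) = -35280*(-4041 - 80850) = -35280*(-84891) = 2994954480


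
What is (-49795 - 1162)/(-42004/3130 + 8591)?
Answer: -79747705/13423913 ≈ -5.9407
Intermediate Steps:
(-49795 - 1162)/(-42004/3130 + 8591) = -50957/(-42004*1/3130 + 8591) = -50957/(-21002/1565 + 8591) = -50957/13423913/1565 = -50957*1565/13423913 = -79747705/13423913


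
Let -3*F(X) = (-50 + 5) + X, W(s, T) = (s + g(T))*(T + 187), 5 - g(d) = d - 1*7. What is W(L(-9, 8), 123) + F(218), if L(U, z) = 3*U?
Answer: -128513/3 ≈ -42838.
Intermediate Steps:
g(d) = 12 - d (g(d) = 5 - (d - 1*7) = 5 - (d - 7) = 5 - (-7 + d) = 5 + (7 - d) = 12 - d)
W(s, T) = (187 + T)*(12 + s - T) (W(s, T) = (s + (12 - T))*(T + 187) = (12 + s - T)*(187 + T) = (187 + T)*(12 + s - T))
F(X) = 15 - X/3 (F(X) = -((-50 + 5) + X)/3 = -(-45 + X)/3 = 15 - X/3)
W(L(-9, 8), 123) + F(218) = (2244 - 1*123² - 175*123 + 187*(3*(-9)) + 123*(3*(-9))) + (15 - ⅓*218) = (2244 - 1*15129 - 21525 + 187*(-27) + 123*(-27)) + (15 - 218/3) = (2244 - 15129 - 21525 - 5049 - 3321) - 173/3 = -42780 - 173/3 = -128513/3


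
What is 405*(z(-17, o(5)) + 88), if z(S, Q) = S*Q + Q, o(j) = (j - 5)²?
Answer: 35640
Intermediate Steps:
o(j) = (-5 + j)²
z(S, Q) = Q + Q*S (z(S, Q) = Q*S + Q = Q + Q*S)
405*(z(-17, o(5)) + 88) = 405*((-5 + 5)²*(1 - 17) + 88) = 405*(0²*(-16) + 88) = 405*(0*(-16) + 88) = 405*(0 + 88) = 405*88 = 35640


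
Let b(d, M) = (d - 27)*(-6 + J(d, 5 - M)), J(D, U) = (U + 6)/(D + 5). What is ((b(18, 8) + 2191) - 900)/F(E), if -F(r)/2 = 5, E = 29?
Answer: -15454/115 ≈ -134.38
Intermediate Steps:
J(D, U) = (6 + U)/(5 + D)
b(d, M) = (-27 + d)*(-6 + (11 - M)/(5 + d)) (b(d, M) = (d - 27)*(-6 + (6 + (5 - M))/(5 + d)) = (-27 + d)*(-6 + (11 - M)/(5 + d)))
F(r) = -10 (F(r) = -2*5 = -10)
((b(18, 8) + 2191) - 900)/F(E) = (((513 - 6*18**2 + 27*8 + 143*18 - 1*8*18)/(5 + 18) + 2191) - 900)/(-10) = (((513 - 6*324 + 216 + 2574 - 144)/23 + 2191) - 900)*(-1/10) = (((513 - 1944 + 216 + 2574 - 144)/23 + 2191) - 900)*(-1/10) = (((1/23)*1215 + 2191) - 900)*(-1/10) = ((1215/23 + 2191) - 900)*(-1/10) = (51608/23 - 900)*(-1/10) = (30908/23)*(-1/10) = -15454/115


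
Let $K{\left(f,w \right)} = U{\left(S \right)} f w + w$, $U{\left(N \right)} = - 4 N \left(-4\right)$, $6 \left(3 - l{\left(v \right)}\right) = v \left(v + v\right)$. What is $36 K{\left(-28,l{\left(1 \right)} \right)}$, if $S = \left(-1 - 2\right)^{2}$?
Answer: $-386976$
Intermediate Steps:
$l{\left(v \right)} = 3 - \frac{v^{2}}{3}$ ($l{\left(v \right)} = 3 - \frac{v \left(v + v\right)}{6} = 3 - \frac{v 2 v}{6} = 3 - \frac{2 v^{2}}{6} = 3 - \frac{v^{2}}{3}$)
$S = 9$ ($S = \left(-3\right)^{2} = 9$)
$U{\left(N \right)} = 16 N$
$K{\left(f,w \right)} = w + 144 f w$ ($K{\left(f,w \right)} = 16 \cdot 9 f w + w = 144 f w + w = w + 144 f w$)
$36 K{\left(-28,l{\left(1 \right)} \right)} = 36 \left(3 - \frac{1^{2}}{3}\right) \left(1 + 144 \left(-28\right)\right) = 36 \left(3 - \frac{1}{3}\right) \left(1 - 4032\right) = 36 \left(3 - \frac{1}{3}\right) \left(-4031\right) = 36 \cdot \frac{8}{3} \left(-4031\right) = 36 \left(- \frac{32248}{3}\right) = -386976$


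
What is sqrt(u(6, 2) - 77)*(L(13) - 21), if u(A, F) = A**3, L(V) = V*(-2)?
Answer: -47*sqrt(139) ≈ -554.12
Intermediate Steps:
L(V) = -2*V
sqrt(u(6, 2) - 77)*(L(13) - 21) = sqrt(6**3 - 77)*(-2*13 - 21) = sqrt(216 - 77)*(-26 - 21) = sqrt(139)*(-47) = -47*sqrt(139)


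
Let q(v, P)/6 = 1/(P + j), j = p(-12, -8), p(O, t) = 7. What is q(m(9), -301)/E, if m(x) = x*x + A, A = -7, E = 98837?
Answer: -1/4843013 ≈ -2.0648e-7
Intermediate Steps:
j = 7
m(x) = -7 + x² (m(x) = x*x - 7 = x² - 7 = -7 + x²)
q(v, P) = 6/(7 + P) (q(v, P) = 6/(P + 7) = 6/(7 + P))
q(m(9), -301)/E = (6/(7 - 301))/98837 = (6/(-294))*(1/98837) = (6*(-1/294))*(1/98837) = -1/49*1/98837 = -1/4843013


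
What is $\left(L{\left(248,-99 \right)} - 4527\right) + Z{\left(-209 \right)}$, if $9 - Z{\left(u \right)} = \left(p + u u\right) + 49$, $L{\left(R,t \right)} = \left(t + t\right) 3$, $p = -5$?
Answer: $-48837$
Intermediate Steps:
$L{\left(R,t \right)} = 6 t$ ($L{\left(R,t \right)} = 2 t 3 = 6 t$)
$Z{\left(u \right)} = -35 - u^{2}$ ($Z{\left(u \right)} = 9 - \left(\left(-5 + u u\right) + 49\right) = 9 - \left(\left(-5 + u^{2}\right) + 49\right) = 9 - \left(44 + u^{2}\right) = -35 - u^{2}$)
$\left(L{\left(248,-99 \right)} - 4527\right) + Z{\left(-209 \right)} = \left(6 \left(-99\right) - 4527\right) - 43716 = \left(-594 - 4527\right) - 43716 = -5121 - 43716 = -48837$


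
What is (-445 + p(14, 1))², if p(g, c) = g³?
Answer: 5285401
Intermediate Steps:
(-445 + p(14, 1))² = (-445 + 14³)² = (-445 + 2744)² = 2299² = 5285401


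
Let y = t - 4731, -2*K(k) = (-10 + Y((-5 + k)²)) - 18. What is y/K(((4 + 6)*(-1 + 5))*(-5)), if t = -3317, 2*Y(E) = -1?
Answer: -32192/57 ≈ -564.77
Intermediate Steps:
Y(E) = -½ (Y(E) = (½)*(-1) = -½)
K(k) = 57/4 (K(k) = -((-10 - ½) - 18)/2 = -(-21/2 - 18)/2 = -½*(-57/2) = 57/4)
y = -8048 (y = -3317 - 4731 = -8048)
y/K(((4 + 6)*(-1 + 5))*(-5)) = -8048/57/4 = -8048*4/57 = -32192/57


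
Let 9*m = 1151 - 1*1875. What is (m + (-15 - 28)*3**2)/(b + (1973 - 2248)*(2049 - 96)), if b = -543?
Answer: 4207/4838562 ≈ 0.00086947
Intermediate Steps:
m = -724/9 (m = (1151 - 1*1875)/9 = (1151 - 1875)/9 = (1/9)*(-724) = -724/9 ≈ -80.444)
(m + (-15 - 28)*3**2)/(b + (1973 - 2248)*(2049 - 96)) = (-724/9 + (-15 - 28)*3**2)/(-543 + (1973 - 2248)*(2049 - 96)) = (-724/9 - 43*9)/(-543 - 275*1953) = (-724/9 - 387)/(-543 - 537075) = -4207/9/(-537618) = -4207/9*(-1/537618) = 4207/4838562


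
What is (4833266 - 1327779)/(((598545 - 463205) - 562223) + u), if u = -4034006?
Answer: -3505487/4460889 ≈ -0.78583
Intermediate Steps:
(4833266 - 1327779)/(((598545 - 463205) - 562223) + u) = (4833266 - 1327779)/(((598545 - 463205) - 562223) - 4034006) = 3505487/((135340 - 562223) - 4034006) = 3505487/(-426883 - 4034006) = 3505487/(-4460889) = 3505487*(-1/4460889) = -3505487/4460889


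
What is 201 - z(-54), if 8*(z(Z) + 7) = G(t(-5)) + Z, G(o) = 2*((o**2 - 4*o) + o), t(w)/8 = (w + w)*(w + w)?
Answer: -636741/4 ≈ -1.5919e+5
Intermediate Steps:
t(w) = 32*w**2 (t(w) = 8*((w + w)*(w + w)) = 8*((2*w)*(2*w)) = 8*(4*w**2) = 32*w**2)
G(o) = -6*o + 2*o**2 (G(o) = 2*(o**2 - 3*o) = -6*o + 2*o**2)
z(Z) = 159393 + Z/8 (z(Z) = -7 + (2*(32*(-5)**2)*(-3 + 32*(-5)**2) + Z)/8 = -7 + (2*(32*25)*(-3 + 32*25) + Z)/8 = -7 + (2*800*(-3 + 800) + Z)/8 = -7 + (2*800*797 + Z)/8 = -7 + (1275200 + Z)/8 = -7 + (159400 + Z/8) = 159393 + Z/8)
201 - z(-54) = 201 - (159393 + (1/8)*(-54)) = 201 - (159393 - 27/4) = 201 - 1*637545/4 = 201 - 637545/4 = -636741/4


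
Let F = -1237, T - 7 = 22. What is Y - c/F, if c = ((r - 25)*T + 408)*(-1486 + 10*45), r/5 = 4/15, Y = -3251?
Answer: -11199401/3711 ≈ -3017.9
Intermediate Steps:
T = 29 (T = 7 + 22 = 29)
r = 4/3 (r = 5*(4/15) = 4/3 ≈ 1.3333)
c = 865060/3 (c = ((4/3 - 25)*29 + 408)*(-1486 + 10*45) = (-71/3*29 + 408)*(-1486 + 450) = (-2059/3 + 408)*(-1036) = -835/3*(-1036) = 865060/3 ≈ 2.8835e+5)
Y - c/F = -3251 - 865060/(3*(-1237)) = -3251 - 865060*(-1)/(3*1237) = -3251 - 1*(-865060/3711) = -3251 + 865060/3711 = -11199401/3711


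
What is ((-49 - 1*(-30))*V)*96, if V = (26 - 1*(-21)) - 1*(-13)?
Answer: -109440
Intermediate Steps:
V = 60 (V = (26 + 21) + 13 = 47 + 13 = 60)
((-49 - 1*(-30))*V)*96 = ((-49 - 1*(-30))*60)*96 = ((-49 + 30)*60)*96 = -19*60*96 = -1140*96 = -109440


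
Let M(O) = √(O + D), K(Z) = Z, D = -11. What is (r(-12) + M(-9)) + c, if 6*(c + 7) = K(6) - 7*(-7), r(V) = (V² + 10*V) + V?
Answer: 85/6 + 2*I*√5 ≈ 14.167 + 4.4721*I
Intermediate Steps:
r(V) = V² + 11*V
c = 13/6 (c = -7 + (6 - 7*(-7))/6 = -7 + (6 + 49)/6 = -7 + (⅙)*55 = -7 + 55/6 = 13/6 ≈ 2.1667)
M(O) = √(-11 + O) (M(O) = √(O - 11) = √(-11 + O))
(r(-12) + M(-9)) + c = (-12*(11 - 12) + √(-11 - 9)) + 13/6 = (-12*(-1) + √(-20)) + 13/6 = (12 + 2*I*√5) + 13/6 = 85/6 + 2*I*√5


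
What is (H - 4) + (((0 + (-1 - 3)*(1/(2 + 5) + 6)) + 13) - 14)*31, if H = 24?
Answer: -5409/7 ≈ -772.71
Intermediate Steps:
(H - 4) + (((0 + (-1 - 3)*(1/(2 + 5) + 6)) + 13) - 14)*31 = (24 - 4) + (((0 + (-1 - 3)*(1/(2 + 5) + 6)) + 13) - 14)*31 = 20 + (((0 - 4*(1/7 + 6)) + 13) - 14)*31 = 20 + (((0 - 4*43/7) + 13) - 14)*31 = 20 + (((0 - 172/7) + 13) - 14)*31 = 20 + ((-172/7 + 13) - 14)*31 = 20 + (-81/7 - 14)*31 = 20 - 179/7*31 = 20 - 5549/7 = -5409/7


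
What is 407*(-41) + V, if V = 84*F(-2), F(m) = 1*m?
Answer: -16855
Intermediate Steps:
F(m) = m
V = -168 (V = 84*(-2) = -168)
407*(-41) + V = 407*(-41) - 168 = -16687 - 168 = -16855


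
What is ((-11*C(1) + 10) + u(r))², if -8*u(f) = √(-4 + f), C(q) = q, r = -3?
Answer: (8 + I*√7)²/64 ≈ 0.89063 + 0.66144*I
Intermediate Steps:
u(f) = -√(-4 + f)/8
((-11*C(1) + 10) + u(r))² = ((-11*1 + 10) - √(-4 - 3)/8)² = ((-11 + 10) - I*√7/8)² = (-1 - I*√7/8)²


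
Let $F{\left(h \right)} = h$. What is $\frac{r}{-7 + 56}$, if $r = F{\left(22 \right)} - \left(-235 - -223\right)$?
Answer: $\frac{34}{49} \approx 0.69388$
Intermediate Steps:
$r = 34$ ($r = 22 - \left(-235 - -223\right) = 22 - \left(-235 + 223\right) = 22 - -12 = 22 + 12 = 34$)
$\frac{r}{-7 + 56} = \frac{1}{-7 + 56} \cdot 34 = \frac{1}{49} \cdot 34 = \frac{34}{49}$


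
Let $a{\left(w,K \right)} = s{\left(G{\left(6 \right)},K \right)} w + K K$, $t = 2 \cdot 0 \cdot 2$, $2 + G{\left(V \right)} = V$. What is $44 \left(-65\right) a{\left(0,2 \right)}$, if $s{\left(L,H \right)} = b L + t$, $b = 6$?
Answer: $-11440$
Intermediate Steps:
$G{\left(V \right)} = -2 + V$
$t = 0$ ($t = 0 \cdot 2 = 0$)
$s{\left(L,H \right)} = 6 L$ ($s{\left(L,H \right)} = 6 L + 0 = 6 L$)
$a{\left(w,K \right)} = K^{2} + 24 w$ ($a{\left(w,K \right)} = 6 \left(-2 + 6\right) w + K K = 6 \cdot 4 w + K^{2} = 24 w + K^{2} = K^{2} + 24 w$)
$44 \left(-65\right) a{\left(0,2 \right)} = 44 \left(-65\right) \left(2^{2} + 24 \cdot 0\right) = - 2860 \left(4 + 0\right) = \left(-2860\right) 4 = -11440$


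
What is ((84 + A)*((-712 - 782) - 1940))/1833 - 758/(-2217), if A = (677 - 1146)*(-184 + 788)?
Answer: 18427286270/34733 ≈ 5.3054e+5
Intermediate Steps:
A = -283276 (A = -469*604 = -283276)
((84 + A)*((-712 - 782) - 1940))/1833 - 758/(-2217) = ((84 - 283276)*((-712 - 782) - 1940))/1833 - 758/(-2217) = -283192*(-1494 - 1940)*(1/1833) - 758*(-1/2217) = -283192*(-3434)*(1/1833) + 758/2217 = 972481328*(1/1833) + 758/2217 = 74806256/141 + 758/2217 = 18427286270/34733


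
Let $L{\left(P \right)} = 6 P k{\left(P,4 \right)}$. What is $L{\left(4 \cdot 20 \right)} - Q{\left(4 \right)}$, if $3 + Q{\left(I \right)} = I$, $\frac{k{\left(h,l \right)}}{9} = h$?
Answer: $345599$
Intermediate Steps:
$k{\left(h,l \right)} = 9 h$
$L{\left(P \right)} = 54 P^{2}$ ($L{\left(P \right)} = 6 P 9 P = 54 P^{2}$)
$Q{\left(I \right)} = -3 + I$
$L{\left(4 \cdot 20 \right)} - Q{\left(4 \right)} = 54 \left(4 \cdot 20\right)^{2} - \left(-3 + 4\right) = 54 \cdot 80^{2} - 1 = 54 \cdot 6400 - 1 = 345600 - 1 = 345599$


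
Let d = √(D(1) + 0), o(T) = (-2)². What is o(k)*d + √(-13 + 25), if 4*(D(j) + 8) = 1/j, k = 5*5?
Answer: 2*√3 + 2*I*√31 ≈ 3.4641 + 11.136*I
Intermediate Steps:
k = 25
D(j) = -8 + 1/(4*j)
o(T) = 4
d = I*√31/2 (d = √((-8 + (¼)/1) + 0) = √((-8 + (¼)*1) + 0) = √((-8 + ¼) + 0) = √(-31/4 + 0) = √(-31/4) = I*√31/2 ≈ 2.7839*I)
o(k)*d + √(-13 + 25) = 4*(I*√31/2) + √(-13 + 25) = 2*I*√31 + √12 = 2*I*√31 + 2*√3 = 2*√3 + 2*I*√31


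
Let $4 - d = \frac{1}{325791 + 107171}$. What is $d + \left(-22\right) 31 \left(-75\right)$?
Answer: $\frac{22147738147}{432962} \approx 51154.0$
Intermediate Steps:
$d = \frac{1731847}{432962}$ ($d = 4 - \frac{1}{325791 + 107171} = 4 - \frac{1}{432962} = \frac{1731847}{432962} \approx 4.0$)
$d + \left(-22\right) 31 \left(-75\right) = \frac{1731847}{432962} + \left(-22\right) 31 \left(-75\right) = \frac{1731847}{432962} - -51150 = \frac{1731847}{432962} + 51150 = \frac{22147738147}{432962}$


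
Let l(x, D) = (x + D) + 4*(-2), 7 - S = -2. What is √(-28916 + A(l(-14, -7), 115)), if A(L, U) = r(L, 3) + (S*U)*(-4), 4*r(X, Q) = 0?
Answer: 4*I*√2066 ≈ 181.81*I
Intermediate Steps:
r(X, Q) = 0 (r(X, Q) = (¼)*0 = 0)
S = 9 (S = 7 - 1*(-2) = 7 + 2 = 9)
l(x, D) = -8 + D + x (l(x, D) = (D + x) - 8 = -8 + D + x)
A(L, U) = -36*U (A(L, U) = 0 + (9*U)*(-4) = 0 - 36*U = -36*U)
√(-28916 + A(l(-14, -7), 115)) = √(-28916 - 36*115) = √(-28916 - 4140) = √(-33056) = 4*I*√2066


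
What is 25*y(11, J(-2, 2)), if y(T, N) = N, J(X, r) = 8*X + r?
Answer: -350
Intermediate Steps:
J(X, r) = r + 8*X
25*y(11, J(-2, 2)) = 25*(2 + 8*(-2)) = 25*(2 - 16) = 25*(-14) = -350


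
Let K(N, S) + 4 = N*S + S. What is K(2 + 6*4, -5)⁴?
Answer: 373301041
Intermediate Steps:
K(N, S) = -4 + S + N*S (K(N, S) = -4 + (N*S + S) = -4 + (S + N*S) = -4 + S + N*S)
K(2 + 6*4, -5)⁴ = (-4 - 5 + (2 + 6*4)*(-5))⁴ = (-4 - 5 + (2 + 24)*(-5))⁴ = (-4 - 5 + 26*(-5))⁴ = (-4 - 5 - 130)⁴ = (-139)⁴ = 373301041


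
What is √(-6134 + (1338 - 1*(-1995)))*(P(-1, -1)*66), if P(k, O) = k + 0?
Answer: -66*I*√2801 ≈ -3493.0*I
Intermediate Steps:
P(k, O) = k
√(-6134 + (1338 - 1*(-1995)))*(P(-1, -1)*66) = √(-6134 + (1338 - 1*(-1995)))*(-1*66) = √(-6134 + (1338 + 1995))*(-66) = √(-6134 + 3333)*(-66) = √(-2801)*(-66) = (I*√2801)*(-66) = -66*I*√2801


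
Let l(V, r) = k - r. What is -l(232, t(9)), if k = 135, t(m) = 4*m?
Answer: -99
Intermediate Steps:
l(V, r) = 135 - r
-l(232, t(9)) = -(135 - 4*9) = -(135 - 1*36) = -(135 - 36) = -1*99 = -99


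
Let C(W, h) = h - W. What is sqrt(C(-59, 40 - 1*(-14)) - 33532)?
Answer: I*sqrt(33419) ≈ 182.81*I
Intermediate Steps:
sqrt(C(-59, 40 - 1*(-14)) - 33532) = sqrt(((40 - 1*(-14)) - 1*(-59)) - 33532) = sqrt(((40 + 14) + 59) - 33532) = sqrt((54 + 59) - 33532) = sqrt(113 - 33532) = sqrt(-33419) = I*sqrt(33419)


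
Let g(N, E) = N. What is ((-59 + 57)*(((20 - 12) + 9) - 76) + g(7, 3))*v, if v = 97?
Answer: 12125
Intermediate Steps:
((-59 + 57)*(((20 - 12) + 9) - 76) + g(7, 3))*v = ((-59 + 57)*(((20 - 12) + 9) - 76) + 7)*97 = (-2*((8 + 9) - 76) + 7)*97 = (-2*(17 - 76) + 7)*97 = (-2*(-59) + 7)*97 = (118 + 7)*97 = 125*97 = 12125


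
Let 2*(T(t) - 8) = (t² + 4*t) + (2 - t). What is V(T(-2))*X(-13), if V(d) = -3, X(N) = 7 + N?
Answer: 18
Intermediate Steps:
T(t) = 9 + t²/2 + 3*t/2 (T(t) = 8 + ((t² + 4*t) + (2 - t))/2 = 8 + (2 + t² + 3*t)/2 = 8 + (1 + t²/2 + 3*t/2) = 9 + t²/2 + 3*t/2)
V(T(-2))*X(-13) = -3*(7 - 13) = -3*(-6) = 18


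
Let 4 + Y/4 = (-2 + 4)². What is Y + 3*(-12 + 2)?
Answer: -30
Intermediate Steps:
Y = 0 (Y = -16 + 4*(-2 + 4)² = -16 + 4*2² = -16 + 4*4 = -16 + 16 = 0)
Y + 3*(-12 + 2) = 0 + 3*(-12 + 2) = 0 + 3*(-10) = 0 - 30 = -30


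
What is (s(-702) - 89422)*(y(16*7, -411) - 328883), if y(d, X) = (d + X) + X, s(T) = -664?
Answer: 29691714998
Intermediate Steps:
y(d, X) = d + 2*X (y(d, X) = (X + d) + X = d + 2*X)
(s(-702) - 89422)*(y(16*7, -411) - 328883) = (-664 - 89422)*((16*7 + 2*(-411)) - 328883) = -90086*((112 - 822) - 328883) = -90086*(-710 - 328883) = -90086*(-329593) = 29691714998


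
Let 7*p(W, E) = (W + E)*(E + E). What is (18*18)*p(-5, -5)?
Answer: 32400/7 ≈ 4628.6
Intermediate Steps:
p(W, E) = 2*E*(E + W)/7 (p(W, E) = ((W + E)*(E + E))/7 = ((E + W)*(2*E))/7 = (2*E*(E + W))/7 = 2*E*(E + W)/7)
(18*18)*p(-5, -5) = (18*18)*((2/7)*(-5)*(-5 - 5)) = 324*((2/7)*(-5)*(-10)) = 324*(100/7) = 32400/7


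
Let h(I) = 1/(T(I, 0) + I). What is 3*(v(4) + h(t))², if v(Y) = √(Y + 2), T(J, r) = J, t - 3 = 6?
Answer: 1945/108 + √6/3 ≈ 18.826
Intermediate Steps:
t = 9 (t = 3 + 6 = 9)
v(Y) = √(2 + Y)
h(I) = 1/(2*I) (h(I) = 1/(I + I) = 1/(2*I))
3*(v(4) + h(t))² = 3*(√(2 + 4) + (½)/9)² = 3*(√6 + (½)*(⅑))² = 3*(√6 + 1/18)² = 3*(1/18 + √6)²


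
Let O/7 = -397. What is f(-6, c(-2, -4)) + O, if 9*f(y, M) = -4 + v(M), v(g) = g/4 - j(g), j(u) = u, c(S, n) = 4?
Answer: -25018/9 ≈ -2779.8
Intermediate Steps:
O = -2779 (O = 7*(-397) = -2779)
v(g) = -3*g/4 (v(g) = g/4 - g = -3*g/4)
f(y, M) = -4/9 - M/12 (f(y, M) = (-4 - 3*M/4)/9 = -4/9 - M/12)
f(-6, c(-2, -4)) + O = (-4/9 - 1/12*4) - 2779 = (-4/9 - 1/3) - 2779 = -7/9 - 2779 = -25018/9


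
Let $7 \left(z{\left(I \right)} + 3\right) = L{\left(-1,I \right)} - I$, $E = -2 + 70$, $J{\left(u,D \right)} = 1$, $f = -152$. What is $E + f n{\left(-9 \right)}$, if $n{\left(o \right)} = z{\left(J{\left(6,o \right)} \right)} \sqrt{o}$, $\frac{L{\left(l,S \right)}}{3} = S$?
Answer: $68 + \frac{8664 i}{7} \approx 68.0 + 1237.7 i$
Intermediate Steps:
$L{\left(l,S \right)} = 3 S$
$E = 68$
$z{\left(I \right)} = -3 + \frac{2 I}{7}$ ($z{\left(I \right)} = -3 + \frac{3 I - I}{7} = -3 + \frac{2 I}{7}$)
$n{\left(o \right)} = - \frac{19 \sqrt{o}}{7}$ ($n{\left(o \right)} = \left(-3 + \frac{2}{7} \cdot 1\right) \sqrt{o} = \left(-3 + \frac{2}{7}\right) \sqrt{o} = - \frac{19 \sqrt{o}}{7}$)
$E + f n{\left(-9 \right)} = 68 - 152 \left(- \frac{19 \sqrt{-9}}{7}\right) = 68 - 152 \left(- \frac{19 \cdot 3 i}{7}\right) = 68 - 152 \left(- \frac{57 i}{7}\right) = 68 + \frac{8664 i}{7}$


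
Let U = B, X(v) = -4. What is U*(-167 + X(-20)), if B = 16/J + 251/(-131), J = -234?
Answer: 577885/1703 ≈ 339.33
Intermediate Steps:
B = -30415/15327 (B = 16/(-234) + 251/(-131) = 16*(-1/234) + 251*(-1/131) = -8/117 - 251/131 = -30415/15327 ≈ -1.9844)
U = -30415/15327 ≈ -1.9844
U*(-167 + X(-20)) = -30415*(-167 - 4)/15327 = -30415/15327*(-171) = 577885/1703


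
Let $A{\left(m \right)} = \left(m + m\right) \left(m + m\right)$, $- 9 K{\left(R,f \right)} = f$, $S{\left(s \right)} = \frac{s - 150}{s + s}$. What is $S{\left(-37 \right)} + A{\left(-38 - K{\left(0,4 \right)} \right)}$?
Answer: $\frac{33831371}{5994} \approx 5644.2$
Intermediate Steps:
$S{\left(s \right)} = \frac{-150 + s}{2 s}$
$K{\left(R,f \right)} = - \frac{f}{9}$
$A{\left(m \right)} = 4 m^{2}$ ($A{\left(m \right)} = 2 m 2 m = 4 m^{2}$)
$S{\left(-37 \right)} + A{\left(-38 - K{\left(0,4 \right)} \right)} = \frac{-150 - 37}{2 \left(-37\right)} + 4 \left(-38 - \left(- \frac{1}{9}\right) 4\right)^{2} = \frac{1}{2} \left(- \frac{1}{37}\right) \left(-187\right) + 4 \left(-38 - - \frac{4}{9}\right)^{2} = \frac{187}{74} + 4 \left(-38 + \frac{4}{9}\right)^{2} = \frac{187}{74} + 4 \left(- \frac{338}{9}\right)^{2} = \frac{187}{74} + 4 \cdot \frac{114244}{81} = \frac{187}{74} + \frac{456976}{81} = \frac{33831371}{5994}$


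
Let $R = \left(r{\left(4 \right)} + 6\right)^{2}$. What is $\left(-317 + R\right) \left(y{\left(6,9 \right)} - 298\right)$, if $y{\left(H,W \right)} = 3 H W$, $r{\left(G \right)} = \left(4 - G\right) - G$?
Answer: $42568$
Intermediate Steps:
$r{\left(G \right)} = 4 - 2 G$
$y{\left(H,W \right)} = 3 H W$
$R = 4$ ($R = \left(\left(4 - 8\right) + 6\right)^{2} = \left(-4 + 6\right)^{2} = 2^{2} = 4$)
$\left(-317 + R\right) \left(y{\left(6,9 \right)} - 298\right) = \left(-317 + 4\right) \left(3 \cdot 6 \cdot 9 - 298\right) = - 313 \left(162 - 298\right) = \left(-313\right) \left(-136\right) = 42568$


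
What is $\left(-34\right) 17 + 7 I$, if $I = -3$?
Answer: $-599$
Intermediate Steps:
$\left(-34\right) 17 + 7 I = \left(-34\right) 17 + 7 \left(-3\right) = -578 - 21 = -599$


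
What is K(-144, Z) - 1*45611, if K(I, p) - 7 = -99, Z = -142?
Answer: -45703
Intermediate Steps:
K(I, p) = -92 (K(I, p) = 7 - 99 = -92)
K(-144, Z) - 1*45611 = -92 - 1*45611 = -92 - 45611 = -45703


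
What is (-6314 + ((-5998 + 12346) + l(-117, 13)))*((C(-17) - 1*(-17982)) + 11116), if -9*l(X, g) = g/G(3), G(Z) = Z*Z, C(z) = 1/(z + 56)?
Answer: 3110549843/3159 ≈ 9.8466e+5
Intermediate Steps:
C(z) = 1/(56 + z)
G(Z) = Z**2
l(X, g) = -g/81 (l(X, g) = -g/(9*(3**2)) = -g/(9*9) = -g/81)
(-6314 + ((-5998 + 12346) + l(-117, 13)))*((C(-17) - 1*(-17982)) + 11116) = (-6314 + ((-5998 + 12346) - 1/81*13))*((1/(56 - 17) - 1*(-17982)) + 11116) = (-6314 + (6348 - 13/81))*((1/39 + 17982) + 11116) = (-6314 + 514175/81)*((1/39 + 17982) + 11116) = 2741*(701299/39 + 11116)/81 = (2741/81)*(1134823/39) = 3110549843/3159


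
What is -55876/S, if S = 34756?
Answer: -13969/8689 ≈ -1.6077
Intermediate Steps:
-55876/S = -55876/34756 = -55876*1/34756 = -13969/8689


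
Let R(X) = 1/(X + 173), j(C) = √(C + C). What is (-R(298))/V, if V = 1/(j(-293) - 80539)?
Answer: 80539/471 - I*√586/471 ≈ 171.0 - 0.051396*I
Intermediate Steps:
j(C) = √2*√C (j(C) = √(2*C) = √2*√C)
R(X) = 1/(173 + X)
V = 1/(-80539 + I*√586) (V = 1/(√2*√(-293) - 80539) = 1/(√2*(I*√293) - 80539) = 1/(I*√586 - 80539) = 1/(-80539 + I*√586) ≈ -1.2416e-5 - 3.73e-9*I)
(-R(298))/V = (-1/(173 + 298))/(-80539/6486531107 - I*√586/6486531107) = (-1/471)/(-80539/6486531107 - I*√586/6486531107) = (-1*1/471)/(-80539/6486531107 - I*√586/6486531107) = -1/(471*(-80539/6486531107 - I*√586/6486531107))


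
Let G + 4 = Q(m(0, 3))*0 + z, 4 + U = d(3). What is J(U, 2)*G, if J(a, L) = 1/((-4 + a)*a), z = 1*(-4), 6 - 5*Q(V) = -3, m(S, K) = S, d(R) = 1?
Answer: -8/21 ≈ -0.38095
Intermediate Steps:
Q(V) = 9/5 (Q(V) = 6/5 - 1/5*(-3) = 6/5 + 3/5 = 9/5)
z = -4
U = -3 (U = -4 + 1 = -3)
J(a, L) = 1/(a*(-4 + a))
G = -8 (G = -4 + ((9/5)*0 - 4) = -4 + (0 - 4) = -4 - 4 = -8)
J(U, 2)*G = (1/((-3)*(-4 - 3)))*(-8) = -1/3/(-7)*(-8) = -1/3*(-1/7)*(-8) = (1/21)*(-8) = -8/21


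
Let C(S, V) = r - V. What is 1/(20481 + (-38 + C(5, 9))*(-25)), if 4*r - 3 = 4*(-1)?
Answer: 4/86649 ≈ 4.6163e-5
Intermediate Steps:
r = -¼ (r = ¾ + (4*(-1))/4 = ¾ + (¼)*(-4) = ¾ - 1 = -¼ ≈ -0.25000)
C(S, V) = -¼ - V
1/(20481 + (-38 + C(5, 9))*(-25)) = 1/(20481 + (-38 + (-¼ - 1*9))*(-25)) = 1/(20481 + (-38 + (-¼ - 9))*(-25)) = 1/(20481 + (-38 - 37/4)*(-25)) = 1/(20481 - 189/4*(-25)) = 1/(20481 + 4725/4) = 1/(86649/4) = 4/86649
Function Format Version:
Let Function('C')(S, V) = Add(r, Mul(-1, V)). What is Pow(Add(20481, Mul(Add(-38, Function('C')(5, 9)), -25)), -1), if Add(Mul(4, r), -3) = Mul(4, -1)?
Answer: Rational(4, 86649) ≈ 4.6163e-5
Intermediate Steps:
r = Rational(-1, 4) (r = Add(Rational(3, 4), Mul(Rational(1, 4), Mul(4, -1))) = Add(Rational(3, 4), Mul(Rational(1, 4), -4)) = Add(Rational(3, 4), -1) = Rational(-1, 4) ≈ -0.25000)
Function('C')(S, V) = Add(Rational(-1, 4), Mul(-1, V))
Pow(Add(20481, Mul(Add(-38, Function('C')(5, 9)), -25)), -1) = Pow(Add(20481, Mul(Add(-38, Add(Rational(-1, 4), Mul(-1, 9))), -25)), -1) = Pow(Add(20481, Mul(Add(-38, Add(Rational(-1, 4), -9)), -25)), -1) = Pow(Add(20481, Mul(Add(-38, Rational(-37, 4)), -25)), -1) = Pow(Add(20481, Mul(Rational(-189, 4), -25)), -1) = Pow(Add(20481, Rational(4725, 4)), -1) = Pow(Rational(86649, 4), -1) = Rational(4, 86649)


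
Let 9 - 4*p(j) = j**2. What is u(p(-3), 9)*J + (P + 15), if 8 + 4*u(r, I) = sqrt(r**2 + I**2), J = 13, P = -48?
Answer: -119/4 ≈ -29.750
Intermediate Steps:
p(j) = 9/4 - j**2/4
u(r, I) = -2 + sqrt(I**2 + r**2)/4 (u(r, I) = -2 + sqrt(r**2 + I**2)/4 = -2 + sqrt(I**2 + r**2)/4)
u(p(-3), 9)*J + (P + 15) = (-2 + sqrt(9**2 + (9/4 - 1/4*(-3)**2)**2)/4)*13 + (-48 + 15) = (-2 + sqrt(81 + (9/4 - 1/4*9)**2)/4)*13 - 33 = (-2 + sqrt(81 + (9/4 - 9/4)**2)/4)*13 - 33 = (-2 + sqrt(81 + 0**2)/4)*13 - 33 = (-2 + sqrt(81 + 0)/4)*13 - 33 = (-2 + sqrt(81)/4)*13 - 33 = (-2 + (1/4)*9)*13 - 33 = (-2 + 9/4)*13 - 33 = (1/4)*13 - 33 = 13/4 - 33 = -119/4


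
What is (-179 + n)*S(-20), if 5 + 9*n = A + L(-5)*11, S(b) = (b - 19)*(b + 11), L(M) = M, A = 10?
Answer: -64779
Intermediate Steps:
S(b) = (-19 + b)*(11 + b)
n = -50/9 (n = -5/9 + (10 - 5*11)/9 = -5/9 + (10 - 55)/9 = -5/9 + (1/9)*(-45) = -5/9 - 5 = -50/9 ≈ -5.5556)
(-179 + n)*S(-20) = (-179 - 50/9)*(-209 + (-20)**2 - 8*(-20)) = -1661*(-209 + 400 + 160)/9 = -1661/9*351 = -64779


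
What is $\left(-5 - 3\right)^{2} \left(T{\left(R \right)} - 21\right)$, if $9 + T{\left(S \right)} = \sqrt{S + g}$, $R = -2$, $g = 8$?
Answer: $-1920 + 64 \sqrt{6} \approx -1763.2$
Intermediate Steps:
$T{\left(S \right)} = -9 + \sqrt{8 + S}$ ($T{\left(S \right)} = -9 + \sqrt{S + 8} = -9 + \sqrt{8 + S}$)
$\left(-5 - 3\right)^{2} \left(T{\left(R \right)} - 21\right) = \left(-5 - 3\right)^{2} \left(\left(-9 + \sqrt{8 - 2}\right) - 21\right) = \left(-8\right)^{2} \left(\left(-9 + \sqrt{6}\right) - 21\right) = 64 \left(-30 + \sqrt{6}\right) = -1920 + 64 \sqrt{6}$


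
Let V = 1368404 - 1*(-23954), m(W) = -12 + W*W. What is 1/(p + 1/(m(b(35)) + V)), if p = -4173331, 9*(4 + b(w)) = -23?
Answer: -112783507/470682906051736 ≈ -2.3962e-7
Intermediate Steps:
b(w) = -59/9 (b(w) = -4 + (⅑)*(-23) = -4 - 23/9 = -59/9)
m(W) = -12 + W²
V = 1392358 (V = 1368404 + 23954 = 1392358)
1/(p + 1/(m(b(35)) + V)) = 1/(-4173331 + 1/((-12 + (-59/9)²) + 1392358)) = 1/(-4173331 + 1/((-12 + 3481/81) + 1392358)) = 1/(-4173331 + 1/(2509/81 + 1392358)) = 1/(-4173331 + 1/(112783507/81)) = 1/(-4173331 + 81/112783507) = 1/(-470682906051736/112783507) = -112783507/470682906051736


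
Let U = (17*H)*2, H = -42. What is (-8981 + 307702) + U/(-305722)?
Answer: 45662791495/152861 ≈ 2.9872e+5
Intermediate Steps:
U = -1428 (U = (17*(-42))*2 = -714*2 = -1428)
(-8981 + 307702) + U/(-305722) = (-8981 + 307702) - 1428/(-305722) = 298721 - 1428*(-1/305722) = 298721 + 714/152861 = 45662791495/152861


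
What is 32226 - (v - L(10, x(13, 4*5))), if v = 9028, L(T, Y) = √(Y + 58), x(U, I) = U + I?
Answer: 23198 + √91 ≈ 23208.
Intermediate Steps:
x(U, I) = I + U
L(T, Y) = √(58 + Y)
32226 - (v - L(10, x(13, 4*5))) = 32226 - (9028 - √(58 + (4*5 + 13))) = 32226 - (9028 - √(58 + (20 + 13))) = 32226 - (9028 - √(58 + 33)) = 32226 - (9028 - √91) = 32226 + (-9028 + √91) = 23198 + √91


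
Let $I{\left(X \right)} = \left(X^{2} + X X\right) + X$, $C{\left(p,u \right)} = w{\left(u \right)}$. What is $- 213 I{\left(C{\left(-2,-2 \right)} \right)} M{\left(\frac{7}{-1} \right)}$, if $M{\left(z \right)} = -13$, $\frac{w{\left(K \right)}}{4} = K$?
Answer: $332280$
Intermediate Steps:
$w{\left(K \right)} = 4 K$
$C{\left(p,u \right)} = 4 u$
$I{\left(X \right)} = X + 2 X^{2}$ ($I{\left(X \right)} = \left(X^{2} + X^{2}\right) + X = 2 X^{2} + X = X + 2 X^{2}$)
$- 213 I{\left(C{\left(-2,-2 \right)} \right)} M{\left(\frac{7}{-1} \right)} = - 213 \cdot 4 \left(-2\right) \left(1 + 2 \cdot 4 \left(-2\right)\right) \left(-13\right) = - 213 \left(- 8 \left(1 + 2 \left(-8\right)\right)\right) \left(-13\right) = - 213 \left(- 8 \left(1 - 16\right)\right) \left(-13\right) = - 213 \left(\left(-8\right) \left(-15\right)\right) \left(-13\right) = \left(-213\right) 120 \left(-13\right) = \left(-25560\right) \left(-13\right) = 332280$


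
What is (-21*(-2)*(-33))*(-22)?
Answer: 30492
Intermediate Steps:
(-21*(-2)*(-33))*(-22) = (42*(-33))*(-22) = -1386*(-22) = 30492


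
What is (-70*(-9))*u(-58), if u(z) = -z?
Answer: 36540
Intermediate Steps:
(-70*(-9))*u(-58) = (-70*(-9))*(-1*(-58)) = 630*58 = 36540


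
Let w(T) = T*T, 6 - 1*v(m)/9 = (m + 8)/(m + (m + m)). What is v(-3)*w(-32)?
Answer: 60416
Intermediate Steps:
v(m) = 54 - 3*(8 + m)/m (v(m) = 54 - 9*(m + 8)/(m + (m + m)) = 54 - 9*(8 + m)/(m + 2*m) = 54 - 9*(8 + m)/(3*m) = 54 - 9*(8 + m)*1/(3*m) = 54 - 3*(8 + m)/m)
w(T) = T²
v(-3)*w(-32) = (51 - 24/(-3))*(-32)² = (51 - 24*(-⅓))*1024 = (51 + 8)*1024 = 59*1024 = 60416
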